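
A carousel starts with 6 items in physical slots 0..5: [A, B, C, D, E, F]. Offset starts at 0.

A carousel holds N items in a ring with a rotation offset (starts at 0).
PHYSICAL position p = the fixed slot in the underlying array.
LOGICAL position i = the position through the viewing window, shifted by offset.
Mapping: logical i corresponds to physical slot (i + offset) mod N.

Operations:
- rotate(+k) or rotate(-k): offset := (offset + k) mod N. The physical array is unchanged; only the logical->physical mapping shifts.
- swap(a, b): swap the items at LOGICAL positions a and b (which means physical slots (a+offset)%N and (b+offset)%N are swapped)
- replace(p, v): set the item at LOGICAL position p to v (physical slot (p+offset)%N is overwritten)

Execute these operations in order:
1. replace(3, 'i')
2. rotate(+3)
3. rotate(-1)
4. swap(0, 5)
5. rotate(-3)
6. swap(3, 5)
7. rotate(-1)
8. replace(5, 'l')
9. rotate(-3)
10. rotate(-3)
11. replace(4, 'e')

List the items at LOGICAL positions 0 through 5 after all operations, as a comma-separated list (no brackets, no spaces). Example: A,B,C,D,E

Answer: B,F,A,C,e,l

Derivation:
After op 1 (replace(3, 'i')): offset=0, physical=[A,B,C,i,E,F], logical=[A,B,C,i,E,F]
After op 2 (rotate(+3)): offset=3, physical=[A,B,C,i,E,F], logical=[i,E,F,A,B,C]
After op 3 (rotate(-1)): offset=2, physical=[A,B,C,i,E,F], logical=[C,i,E,F,A,B]
After op 4 (swap(0, 5)): offset=2, physical=[A,C,B,i,E,F], logical=[B,i,E,F,A,C]
After op 5 (rotate(-3)): offset=5, physical=[A,C,B,i,E,F], logical=[F,A,C,B,i,E]
After op 6 (swap(3, 5)): offset=5, physical=[A,C,E,i,B,F], logical=[F,A,C,E,i,B]
After op 7 (rotate(-1)): offset=4, physical=[A,C,E,i,B,F], logical=[B,F,A,C,E,i]
After op 8 (replace(5, 'l')): offset=4, physical=[A,C,E,l,B,F], logical=[B,F,A,C,E,l]
After op 9 (rotate(-3)): offset=1, physical=[A,C,E,l,B,F], logical=[C,E,l,B,F,A]
After op 10 (rotate(-3)): offset=4, physical=[A,C,E,l,B,F], logical=[B,F,A,C,E,l]
After op 11 (replace(4, 'e')): offset=4, physical=[A,C,e,l,B,F], logical=[B,F,A,C,e,l]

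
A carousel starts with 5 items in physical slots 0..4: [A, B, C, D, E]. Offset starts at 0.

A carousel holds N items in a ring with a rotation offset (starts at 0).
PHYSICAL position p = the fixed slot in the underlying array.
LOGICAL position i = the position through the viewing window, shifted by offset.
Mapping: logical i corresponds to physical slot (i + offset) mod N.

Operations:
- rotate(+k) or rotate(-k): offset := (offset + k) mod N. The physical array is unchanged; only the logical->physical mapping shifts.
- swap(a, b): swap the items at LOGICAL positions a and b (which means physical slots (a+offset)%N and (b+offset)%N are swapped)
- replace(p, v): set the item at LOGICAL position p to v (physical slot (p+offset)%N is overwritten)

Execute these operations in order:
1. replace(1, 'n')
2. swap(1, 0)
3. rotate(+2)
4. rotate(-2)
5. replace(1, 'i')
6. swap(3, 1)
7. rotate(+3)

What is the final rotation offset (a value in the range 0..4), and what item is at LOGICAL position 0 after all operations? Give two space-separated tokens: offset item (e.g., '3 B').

After op 1 (replace(1, 'n')): offset=0, physical=[A,n,C,D,E], logical=[A,n,C,D,E]
After op 2 (swap(1, 0)): offset=0, physical=[n,A,C,D,E], logical=[n,A,C,D,E]
After op 3 (rotate(+2)): offset=2, physical=[n,A,C,D,E], logical=[C,D,E,n,A]
After op 4 (rotate(-2)): offset=0, physical=[n,A,C,D,E], logical=[n,A,C,D,E]
After op 5 (replace(1, 'i')): offset=0, physical=[n,i,C,D,E], logical=[n,i,C,D,E]
After op 6 (swap(3, 1)): offset=0, physical=[n,D,C,i,E], logical=[n,D,C,i,E]
After op 7 (rotate(+3)): offset=3, physical=[n,D,C,i,E], logical=[i,E,n,D,C]

Answer: 3 i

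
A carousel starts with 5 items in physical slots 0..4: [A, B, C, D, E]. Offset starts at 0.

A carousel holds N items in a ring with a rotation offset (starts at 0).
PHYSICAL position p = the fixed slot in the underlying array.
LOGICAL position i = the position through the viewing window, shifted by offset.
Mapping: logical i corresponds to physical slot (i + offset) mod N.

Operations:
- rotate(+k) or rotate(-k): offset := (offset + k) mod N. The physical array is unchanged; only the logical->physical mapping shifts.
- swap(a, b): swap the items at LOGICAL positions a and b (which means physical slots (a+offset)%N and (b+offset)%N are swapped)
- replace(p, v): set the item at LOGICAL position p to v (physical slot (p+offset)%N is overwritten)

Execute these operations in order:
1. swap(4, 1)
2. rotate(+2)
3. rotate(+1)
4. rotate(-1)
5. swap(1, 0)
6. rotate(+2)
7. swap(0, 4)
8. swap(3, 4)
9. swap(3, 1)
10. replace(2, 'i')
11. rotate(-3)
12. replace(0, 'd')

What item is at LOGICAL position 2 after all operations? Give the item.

After op 1 (swap(4, 1)): offset=0, physical=[A,E,C,D,B], logical=[A,E,C,D,B]
After op 2 (rotate(+2)): offset=2, physical=[A,E,C,D,B], logical=[C,D,B,A,E]
After op 3 (rotate(+1)): offset=3, physical=[A,E,C,D,B], logical=[D,B,A,E,C]
After op 4 (rotate(-1)): offset=2, physical=[A,E,C,D,B], logical=[C,D,B,A,E]
After op 5 (swap(1, 0)): offset=2, physical=[A,E,D,C,B], logical=[D,C,B,A,E]
After op 6 (rotate(+2)): offset=4, physical=[A,E,D,C,B], logical=[B,A,E,D,C]
After op 7 (swap(0, 4)): offset=4, physical=[A,E,D,B,C], logical=[C,A,E,D,B]
After op 8 (swap(3, 4)): offset=4, physical=[A,E,B,D,C], logical=[C,A,E,B,D]
After op 9 (swap(3, 1)): offset=4, physical=[B,E,A,D,C], logical=[C,B,E,A,D]
After op 10 (replace(2, 'i')): offset=4, physical=[B,i,A,D,C], logical=[C,B,i,A,D]
After op 11 (rotate(-3)): offset=1, physical=[B,i,A,D,C], logical=[i,A,D,C,B]
After op 12 (replace(0, 'd')): offset=1, physical=[B,d,A,D,C], logical=[d,A,D,C,B]

Answer: D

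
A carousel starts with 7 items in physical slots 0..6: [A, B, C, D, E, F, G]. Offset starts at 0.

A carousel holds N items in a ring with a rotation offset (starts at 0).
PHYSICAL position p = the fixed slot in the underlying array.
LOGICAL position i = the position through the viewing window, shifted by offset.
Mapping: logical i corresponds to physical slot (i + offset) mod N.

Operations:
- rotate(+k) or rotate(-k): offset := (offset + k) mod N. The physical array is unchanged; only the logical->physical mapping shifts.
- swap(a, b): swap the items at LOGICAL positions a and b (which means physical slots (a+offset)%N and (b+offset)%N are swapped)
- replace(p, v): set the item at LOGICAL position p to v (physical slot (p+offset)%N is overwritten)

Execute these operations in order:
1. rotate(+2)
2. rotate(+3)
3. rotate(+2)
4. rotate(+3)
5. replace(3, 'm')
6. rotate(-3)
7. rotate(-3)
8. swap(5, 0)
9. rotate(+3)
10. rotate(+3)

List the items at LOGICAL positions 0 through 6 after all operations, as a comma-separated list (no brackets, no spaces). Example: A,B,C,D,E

After op 1 (rotate(+2)): offset=2, physical=[A,B,C,D,E,F,G], logical=[C,D,E,F,G,A,B]
After op 2 (rotate(+3)): offset=5, physical=[A,B,C,D,E,F,G], logical=[F,G,A,B,C,D,E]
After op 3 (rotate(+2)): offset=0, physical=[A,B,C,D,E,F,G], logical=[A,B,C,D,E,F,G]
After op 4 (rotate(+3)): offset=3, physical=[A,B,C,D,E,F,G], logical=[D,E,F,G,A,B,C]
After op 5 (replace(3, 'm')): offset=3, physical=[A,B,C,D,E,F,m], logical=[D,E,F,m,A,B,C]
After op 6 (rotate(-3)): offset=0, physical=[A,B,C,D,E,F,m], logical=[A,B,C,D,E,F,m]
After op 7 (rotate(-3)): offset=4, physical=[A,B,C,D,E,F,m], logical=[E,F,m,A,B,C,D]
After op 8 (swap(5, 0)): offset=4, physical=[A,B,E,D,C,F,m], logical=[C,F,m,A,B,E,D]
After op 9 (rotate(+3)): offset=0, physical=[A,B,E,D,C,F,m], logical=[A,B,E,D,C,F,m]
After op 10 (rotate(+3)): offset=3, physical=[A,B,E,D,C,F,m], logical=[D,C,F,m,A,B,E]

Answer: D,C,F,m,A,B,E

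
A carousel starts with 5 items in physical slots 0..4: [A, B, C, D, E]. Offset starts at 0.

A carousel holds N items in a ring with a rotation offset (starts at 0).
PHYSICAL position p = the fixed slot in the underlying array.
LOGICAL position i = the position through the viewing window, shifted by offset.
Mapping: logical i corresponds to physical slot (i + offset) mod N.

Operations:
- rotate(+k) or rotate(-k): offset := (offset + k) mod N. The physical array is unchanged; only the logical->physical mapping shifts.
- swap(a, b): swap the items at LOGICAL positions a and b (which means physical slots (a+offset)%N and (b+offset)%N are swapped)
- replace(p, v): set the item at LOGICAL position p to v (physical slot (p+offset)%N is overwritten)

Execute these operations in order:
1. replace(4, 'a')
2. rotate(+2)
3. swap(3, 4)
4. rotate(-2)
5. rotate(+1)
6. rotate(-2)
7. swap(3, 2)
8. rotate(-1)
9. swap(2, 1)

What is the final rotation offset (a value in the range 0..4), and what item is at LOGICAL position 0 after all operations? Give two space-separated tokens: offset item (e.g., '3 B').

Answer: 3 D

Derivation:
After op 1 (replace(4, 'a')): offset=0, physical=[A,B,C,D,a], logical=[A,B,C,D,a]
After op 2 (rotate(+2)): offset=2, physical=[A,B,C,D,a], logical=[C,D,a,A,B]
After op 3 (swap(3, 4)): offset=2, physical=[B,A,C,D,a], logical=[C,D,a,B,A]
After op 4 (rotate(-2)): offset=0, physical=[B,A,C,D,a], logical=[B,A,C,D,a]
After op 5 (rotate(+1)): offset=1, physical=[B,A,C,D,a], logical=[A,C,D,a,B]
After op 6 (rotate(-2)): offset=4, physical=[B,A,C,D,a], logical=[a,B,A,C,D]
After op 7 (swap(3, 2)): offset=4, physical=[B,C,A,D,a], logical=[a,B,C,A,D]
After op 8 (rotate(-1)): offset=3, physical=[B,C,A,D,a], logical=[D,a,B,C,A]
After op 9 (swap(2, 1)): offset=3, physical=[a,C,A,D,B], logical=[D,B,a,C,A]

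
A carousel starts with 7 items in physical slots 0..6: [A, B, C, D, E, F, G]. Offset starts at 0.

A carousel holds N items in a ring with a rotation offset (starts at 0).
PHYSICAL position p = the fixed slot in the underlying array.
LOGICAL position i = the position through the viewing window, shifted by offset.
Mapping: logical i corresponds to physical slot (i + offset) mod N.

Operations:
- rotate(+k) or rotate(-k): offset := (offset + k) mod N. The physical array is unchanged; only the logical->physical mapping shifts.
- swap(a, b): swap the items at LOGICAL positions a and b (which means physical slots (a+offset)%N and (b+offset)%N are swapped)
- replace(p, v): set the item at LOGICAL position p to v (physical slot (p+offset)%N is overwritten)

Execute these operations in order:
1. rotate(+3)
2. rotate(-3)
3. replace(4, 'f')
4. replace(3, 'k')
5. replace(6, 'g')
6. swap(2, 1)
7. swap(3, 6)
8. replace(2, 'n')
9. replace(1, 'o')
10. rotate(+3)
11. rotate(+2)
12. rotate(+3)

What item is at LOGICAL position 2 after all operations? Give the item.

Answer: g

Derivation:
After op 1 (rotate(+3)): offset=3, physical=[A,B,C,D,E,F,G], logical=[D,E,F,G,A,B,C]
After op 2 (rotate(-3)): offset=0, physical=[A,B,C,D,E,F,G], logical=[A,B,C,D,E,F,G]
After op 3 (replace(4, 'f')): offset=0, physical=[A,B,C,D,f,F,G], logical=[A,B,C,D,f,F,G]
After op 4 (replace(3, 'k')): offset=0, physical=[A,B,C,k,f,F,G], logical=[A,B,C,k,f,F,G]
After op 5 (replace(6, 'g')): offset=0, physical=[A,B,C,k,f,F,g], logical=[A,B,C,k,f,F,g]
After op 6 (swap(2, 1)): offset=0, physical=[A,C,B,k,f,F,g], logical=[A,C,B,k,f,F,g]
After op 7 (swap(3, 6)): offset=0, physical=[A,C,B,g,f,F,k], logical=[A,C,B,g,f,F,k]
After op 8 (replace(2, 'n')): offset=0, physical=[A,C,n,g,f,F,k], logical=[A,C,n,g,f,F,k]
After op 9 (replace(1, 'o')): offset=0, physical=[A,o,n,g,f,F,k], logical=[A,o,n,g,f,F,k]
After op 10 (rotate(+3)): offset=3, physical=[A,o,n,g,f,F,k], logical=[g,f,F,k,A,o,n]
After op 11 (rotate(+2)): offset=5, physical=[A,o,n,g,f,F,k], logical=[F,k,A,o,n,g,f]
After op 12 (rotate(+3)): offset=1, physical=[A,o,n,g,f,F,k], logical=[o,n,g,f,F,k,A]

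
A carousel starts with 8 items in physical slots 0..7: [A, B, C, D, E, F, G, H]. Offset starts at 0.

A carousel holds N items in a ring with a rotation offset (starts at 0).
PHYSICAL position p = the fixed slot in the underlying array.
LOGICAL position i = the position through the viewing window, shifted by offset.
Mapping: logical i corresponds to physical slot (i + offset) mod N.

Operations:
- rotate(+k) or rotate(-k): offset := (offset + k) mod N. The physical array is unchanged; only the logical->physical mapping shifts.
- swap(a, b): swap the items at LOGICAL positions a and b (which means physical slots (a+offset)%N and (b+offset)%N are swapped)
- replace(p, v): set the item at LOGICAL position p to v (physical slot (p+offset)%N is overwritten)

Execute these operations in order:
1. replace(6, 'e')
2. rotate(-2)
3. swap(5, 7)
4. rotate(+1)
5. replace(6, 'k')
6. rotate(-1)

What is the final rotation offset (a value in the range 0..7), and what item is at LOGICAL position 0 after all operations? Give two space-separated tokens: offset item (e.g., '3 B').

Answer: 6 e

Derivation:
After op 1 (replace(6, 'e')): offset=0, physical=[A,B,C,D,E,F,e,H], logical=[A,B,C,D,E,F,e,H]
After op 2 (rotate(-2)): offset=6, physical=[A,B,C,D,E,F,e,H], logical=[e,H,A,B,C,D,E,F]
After op 3 (swap(5, 7)): offset=6, physical=[A,B,C,F,E,D,e,H], logical=[e,H,A,B,C,F,E,D]
After op 4 (rotate(+1)): offset=7, physical=[A,B,C,F,E,D,e,H], logical=[H,A,B,C,F,E,D,e]
After op 5 (replace(6, 'k')): offset=7, physical=[A,B,C,F,E,k,e,H], logical=[H,A,B,C,F,E,k,e]
After op 6 (rotate(-1)): offset=6, physical=[A,B,C,F,E,k,e,H], logical=[e,H,A,B,C,F,E,k]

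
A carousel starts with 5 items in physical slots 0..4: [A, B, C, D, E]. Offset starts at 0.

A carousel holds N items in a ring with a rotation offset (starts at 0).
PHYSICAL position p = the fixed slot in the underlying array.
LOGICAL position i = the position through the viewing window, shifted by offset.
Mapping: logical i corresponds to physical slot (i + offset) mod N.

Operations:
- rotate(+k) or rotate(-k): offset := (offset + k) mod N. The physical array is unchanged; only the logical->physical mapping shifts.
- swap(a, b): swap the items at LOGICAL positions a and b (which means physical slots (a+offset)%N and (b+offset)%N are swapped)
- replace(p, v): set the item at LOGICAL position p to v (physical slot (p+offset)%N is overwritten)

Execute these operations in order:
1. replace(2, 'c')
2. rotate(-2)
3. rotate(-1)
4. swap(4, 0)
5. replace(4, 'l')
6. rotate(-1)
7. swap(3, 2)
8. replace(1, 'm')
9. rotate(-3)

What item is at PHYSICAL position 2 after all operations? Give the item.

After op 1 (replace(2, 'c')): offset=0, physical=[A,B,c,D,E], logical=[A,B,c,D,E]
After op 2 (rotate(-2)): offset=3, physical=[A,B,c,D,E], logical=[D,E,A,B,c]
After op 3 (rotate(-1)): offset=2, physical=[A,B,c,D,E], logical=[c,D,E,A,B]
After op 4 (swap(4, 0)): offset=2, physical=[A,c,B,D,E], logical=[B,D,E,A,c]
After op 5 (replace(4, 'l')): offset=2, physical=[A,l,B,D,E], logical=[B,D,E,A,l]
After op 6 (rotate(-1)): offset=1, physical=[A,l,B,D,E], logical=[l,B,D,E,A]
After op 7 (swap(3, 2)): offset=1, physical=[A,l,B,E,D], logical=[l,B,E,D,A]
After op 8 (replace(1, 'm')): offset=1, physical=[A,l,m,E,D], logical=[l,m,E,D,A]
After op 9 (rotate(-3)): offset=3, physical=[A,l,m,E,D], logical=[E,D,A,l,m]

Answer: m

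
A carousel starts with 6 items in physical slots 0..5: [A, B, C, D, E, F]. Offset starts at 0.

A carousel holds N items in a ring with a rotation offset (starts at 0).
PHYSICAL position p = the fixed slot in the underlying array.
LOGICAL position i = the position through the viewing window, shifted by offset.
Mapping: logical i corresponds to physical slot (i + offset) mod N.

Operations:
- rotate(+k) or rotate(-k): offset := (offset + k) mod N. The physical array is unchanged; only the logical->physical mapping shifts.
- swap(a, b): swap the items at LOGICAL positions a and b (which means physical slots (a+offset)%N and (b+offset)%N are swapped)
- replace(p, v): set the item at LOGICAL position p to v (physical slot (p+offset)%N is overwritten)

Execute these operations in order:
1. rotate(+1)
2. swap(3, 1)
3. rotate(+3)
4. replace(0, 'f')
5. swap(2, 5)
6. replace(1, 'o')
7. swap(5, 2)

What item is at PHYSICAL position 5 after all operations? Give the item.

Answer: o

Derivation:
After op 1 (rotate(+1)): offset=1, physical=[A,B,C,D,E,F], logical=[B,C,D,E,F,A]
After op 2 (swap(3, 1)): offset=1, physical=[A,B,E,D,C,F], logical=[B,E,D,C,F,A]
After op 3 (rotate(+3)): offset=4, physical=[A,B,E,D,C,F], logical=[C,F,A,B,E,D]
After op 4 (replace(0, 'f')): offset=4, physical=[A,B,E,D,f,F], logical=[f,F,A,B,E,D]
After op 5 (swap(2, 5)): offset=4, physical=[D,B,E,A,f,F], logical=[f,F,D,B,E,A]
After op 6 (replace(1, 'o')): offset=4, physical=[D,B,E,A,f,o], logical=[f,o,D,B,E,A]
After op 7 (swap(5, 2)): offset=4, physical=[A,B,E,D,f,o], logical=[f,o,A,B,E,D]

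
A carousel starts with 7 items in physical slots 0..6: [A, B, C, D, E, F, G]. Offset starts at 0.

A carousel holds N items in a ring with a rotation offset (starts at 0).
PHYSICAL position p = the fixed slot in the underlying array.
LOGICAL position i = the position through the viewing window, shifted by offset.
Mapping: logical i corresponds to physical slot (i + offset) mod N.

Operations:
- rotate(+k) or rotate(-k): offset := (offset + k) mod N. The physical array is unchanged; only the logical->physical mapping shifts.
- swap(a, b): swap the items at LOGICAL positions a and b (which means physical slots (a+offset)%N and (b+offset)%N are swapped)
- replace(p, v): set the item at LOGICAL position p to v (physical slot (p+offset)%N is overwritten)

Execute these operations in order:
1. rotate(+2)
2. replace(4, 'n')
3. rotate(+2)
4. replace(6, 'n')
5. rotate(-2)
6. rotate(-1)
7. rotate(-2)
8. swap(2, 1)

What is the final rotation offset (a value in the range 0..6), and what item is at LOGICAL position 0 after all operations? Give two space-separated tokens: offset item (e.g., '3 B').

After op 1 (rotate(+2)): offset=2, physical=[A,B,C,D,E,F,G], logical=[C,D,E,F,G,A,B]
After op 2 (replace(4, 'n')): offset=2, physical=[A,B,C,D,E,F,n], logical=[C,D,E,F,n,A,B]
After op 3 (rotate(+2)): offset=4, physical=[A,B,C,D,E,F,n], logical=[E,F,n,A,B,C,D]
After op 4 (replace(6, 'n')): offset=4, physical=[A,B,C,n,E,F,n], logical=[E,F,n,A,B,C,n]
After op 5 (rotate(-2)): offset=2, physical=[A,B,C,n,E,F,n], logical=[C,n,E,F,n,A,B]
After op 6 (rotate(-1)): offset=1, physical=[A,B,C,n,E,F,n], logical=[B,C,n,E,F,n,A]
After op 7 (rotate(-2)): offset=6, physical=[A,B,C,n,E,F,n], logical=[n,A,B,C,n,E,F]
After op 8 (swap(2, 1)): offset=6, physical=[B,A,C,n,E,F,n], logical=[n,B,A,C,n,E,F]

Answer: 6 n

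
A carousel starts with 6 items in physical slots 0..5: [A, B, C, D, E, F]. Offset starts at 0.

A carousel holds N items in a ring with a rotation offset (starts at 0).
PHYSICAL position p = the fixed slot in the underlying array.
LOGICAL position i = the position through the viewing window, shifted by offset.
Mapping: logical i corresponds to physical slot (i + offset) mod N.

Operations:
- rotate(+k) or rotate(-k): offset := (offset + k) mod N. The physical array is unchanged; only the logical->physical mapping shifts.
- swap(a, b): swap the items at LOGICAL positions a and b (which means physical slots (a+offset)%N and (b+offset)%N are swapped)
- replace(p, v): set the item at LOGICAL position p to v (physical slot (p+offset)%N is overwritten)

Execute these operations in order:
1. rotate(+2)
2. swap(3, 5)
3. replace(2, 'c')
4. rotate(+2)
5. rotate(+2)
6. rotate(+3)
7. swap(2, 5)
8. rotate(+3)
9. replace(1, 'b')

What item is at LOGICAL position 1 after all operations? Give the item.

After op 1 (rotate(+2)): offset=2, physical=[A,B,C,D,E,F], logical=[C,D,E,F,A,B]
After op 2 (swap(3, 5)): offset=2, physical=[A,F,C,D,E,B], logical=[C,D,E,B,A,F]
After op 3 (replace(2, 'c')): offset=2, physical=[A,F,C,D,c,B], logical=[C,D,c,B,A,F]
After op 4 (rotate(+2)): offset=4, physical=[A,F,C,D,c,B], logical=[c,B,A,F,C,D]
After op 5 (rotate(+2)): offset=0, physical=[A,F,C,D,c,B], logical=[A,F,C,D,c,B]
After op 6 (rotate(+3)): offset=3, physical=[A,F,C,D,c,B], logical=[D,c,B,A,F,C]
After op 7 (swap(2, 5)): offset=3, physical=[A,F,B,D,c,C], logical=[D,c,C,A,F,B]
After op 8 (rotate(+3)): offset=0, physical=[A,F,B,D,c,C], logical=[A,F,B,D,c,C]
After op 9 (replace(1, 'b')): offset=0, physical=[A,b,B,D,c,C], logical=[A,b,B,D,c,C]

Answer: b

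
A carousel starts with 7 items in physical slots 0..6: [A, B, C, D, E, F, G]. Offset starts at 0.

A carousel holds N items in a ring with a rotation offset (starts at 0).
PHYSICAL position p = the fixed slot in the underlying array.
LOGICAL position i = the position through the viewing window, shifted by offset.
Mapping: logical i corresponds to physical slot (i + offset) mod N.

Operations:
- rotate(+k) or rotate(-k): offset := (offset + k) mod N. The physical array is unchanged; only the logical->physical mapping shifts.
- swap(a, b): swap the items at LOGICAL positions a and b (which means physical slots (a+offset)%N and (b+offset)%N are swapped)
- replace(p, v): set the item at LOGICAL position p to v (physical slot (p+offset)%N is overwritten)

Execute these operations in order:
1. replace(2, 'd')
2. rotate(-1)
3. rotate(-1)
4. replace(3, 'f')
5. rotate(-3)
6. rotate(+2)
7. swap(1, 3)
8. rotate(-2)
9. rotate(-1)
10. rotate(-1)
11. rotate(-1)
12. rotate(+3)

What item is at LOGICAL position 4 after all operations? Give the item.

After op 1 (replace(2, 'd')): offset=0, physical=[A,B,d,D,E,F,G], logical=[A,B,d,D,E,F,G]
After op 2 (rotate(-1)): offset=6, physical=[A,B,d,D,E,F,G], logical=[G,A,B,d,D,E,F]
After op 3 (rotate(-1)): offset=5, physical=[A,B,d,D,E,F,G], logical=[F,G,A,B,d,D,E]
After op 4 (replace(3, 'f')): offset=5, physical=[A,f,d,D,E,F,G], logical=[F,G,A,f,d,D,E]
After op 5 (rotate(-3)): offset=2, physical=[A,f,d,D,E,F,G], logical=[d,D,E,F,G,A,f]
After op 6 (rotate(+2)): offset=4, physical=[A,f,d,D,E,F,G], logical=[E,F,G,A,f,d,D]
After op 7 (swap(1, 3)): offset=4, physical=[F,f,d,D,E,A,G], logical=[E,A,G,F,f,d,D]
After op 8 (rotate(-2)): offset=2, physical=[F,f,d,D,E,A,G], logical=[d,D,E,A,G,F,f]
After op 9 (rotate(-1)): offset=1, physical=[F,f,d,D,E,A,G], logical=[f,d,D,E,A,G,F]
After op 10 (rotate(-1)): offset=0, physical=[F,f,d,D,E,A,G], logical=[F,f,d,D,E,A,G]
After op 11 (rotate(-1)): offset=6, physical=[F,f,d,D,E,A,G], logical=[G,F,f,d,D,E,A]
After op 12 (rotate(+3)): offset=2, physical=[F,f,d,D,E,A,G], logical=[d,D,E,A,G,F,f]

Answer: G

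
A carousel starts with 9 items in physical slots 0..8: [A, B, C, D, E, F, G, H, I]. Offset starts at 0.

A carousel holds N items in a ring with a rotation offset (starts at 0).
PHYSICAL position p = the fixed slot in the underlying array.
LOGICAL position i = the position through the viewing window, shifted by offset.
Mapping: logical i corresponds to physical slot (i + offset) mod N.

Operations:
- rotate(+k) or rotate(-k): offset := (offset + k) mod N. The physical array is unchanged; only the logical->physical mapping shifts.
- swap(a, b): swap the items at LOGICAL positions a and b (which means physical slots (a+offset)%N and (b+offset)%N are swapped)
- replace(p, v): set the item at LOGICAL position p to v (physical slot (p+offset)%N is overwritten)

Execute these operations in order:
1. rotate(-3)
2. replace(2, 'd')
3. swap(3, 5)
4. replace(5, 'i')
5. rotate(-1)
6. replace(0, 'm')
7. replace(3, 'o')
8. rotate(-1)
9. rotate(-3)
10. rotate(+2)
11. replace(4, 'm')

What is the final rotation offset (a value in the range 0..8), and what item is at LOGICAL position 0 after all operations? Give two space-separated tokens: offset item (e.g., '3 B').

After op 1 (rotate(-3)): offset=6, physical=[A,B,C,D,E,F,G,H,I], logical=[G,H,I,A,B,C,D,E,F]
After op 2 (replace(2, 'd')): offset=6, physical=[A,B,C,D,E,F,G,H,d], logical=[G,H,d,A,B,C,D,E,F]
After op 3 (swap(3, 5)): offset=6, physical=[C,B,A,D,E,F,G,H,d], logical=[G,H,d,C,B,A,D,E,F]
After op 4 (replace(5, 'i')): offset=6, physical=[C,B,i,D,E,F,G,H,d], logical=[G,H,d,C,B,i,D,E,F]
After op 5 (rotate(-1)): offset=5, physical=[C,B,i,D,E,F,G,H,d], logical=[F,G,H,d,C,B,i,D,E]
After op 6 (replace(0, 'm')): offset=5, physical=[C,B,i,D,E,m,G,H,d], logical=[m,G,H,d,C,B,i,D,E]
After op 7 (replace(3, 'o')): offset=5, physical=[C,B,i,D,E,m,G,H,o], logical=[m,G,H,o,C,B,i,D,E]
After op 8 (rotate(-1)): offset=4, physical=[C,B,i,D,E,m,G,H,o], logical=[E,m,G,H,o,C,B,i,D]
After op 9 (rotate(-3)): offset=1, physical=[C,B,i,D,E,m,G,H,o], logical=[B,i,D,E,m,G,H,o,C]
After op 10 (rotate(+2)): offset=3, physical=[C,B,i,D,E,m,G,H,o], logical=[D,E,m,G,H,o,C,B,i]
After op 11 (replace(4, 'm')): offset=3, physical=[C,B,i,D,E,m,G,m,o], logical=[D,E,m,G,m,o,C,B,i]

Answer: 3 D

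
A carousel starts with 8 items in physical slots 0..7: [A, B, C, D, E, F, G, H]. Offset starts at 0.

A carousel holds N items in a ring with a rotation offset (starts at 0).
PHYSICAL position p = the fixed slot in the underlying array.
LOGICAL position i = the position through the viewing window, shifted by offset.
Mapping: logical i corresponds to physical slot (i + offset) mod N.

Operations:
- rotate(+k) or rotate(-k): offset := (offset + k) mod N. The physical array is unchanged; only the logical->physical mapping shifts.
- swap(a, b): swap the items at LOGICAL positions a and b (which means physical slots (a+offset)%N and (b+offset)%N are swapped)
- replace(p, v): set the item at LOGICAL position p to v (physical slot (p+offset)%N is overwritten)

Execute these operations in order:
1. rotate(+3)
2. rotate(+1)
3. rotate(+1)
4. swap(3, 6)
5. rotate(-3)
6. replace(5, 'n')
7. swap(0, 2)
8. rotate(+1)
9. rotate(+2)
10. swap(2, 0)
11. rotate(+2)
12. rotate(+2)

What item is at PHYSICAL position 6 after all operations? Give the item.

After op 1 (rotate(+3)): offset=3, physical=[A,B,C,D,E,F,G,H], logical=[D,E,F,G,H,A,B,C]
After op 2 (rotate(+1)): offset=4, physical=[A,B,C,D,E,F,G,H], logical=[E,F,G,H,A,B,C,D]
After op 3 (rotate(+1)): offset=5, physical=[A,B,C,D,E,F,G,H], logical=[F,G,H,A,B,C,D,E]
After op 4 (swap(3, 6)): offset=5, physical=[D,B,C,A,E,F,G,H], logical=[F,G,H,D,B,C,A,E]
After op 5 (rotate(-3)): offset=2, physical=[D,B,C,A,E,F,G,H], logical=[C,A,E,F,G,H,D,B]
After op 6 (replace(5, 'n')): offset=2, physical=[D,B,C,A,E,F,G,n], logical=[C,A,E,F,G,n,D,B]
After op 7 (swap(0, 2)): offset=2, physical=[D,B,E,A,C,F,G,n], logical=[E,A,C,F,G,n,D,B]
After op 8 (rotate(+1)): offset=3, physical=[D,B,E,A,C,F,G,n], logical=[A,C,F,G,n,D,B,E]
After op 9 (rotate(+2)): offset=5, physical=[D,B,E,A,C,F,G,n], logical=[F,G,n,D,B,E,A,C]
After op 10 (swap(2, 0)): offset=5, physical=[D,B,E,A,C,n,G,F], logical=[n,G,F,D,B,E,A,C]
After op 11 (rotate(+2)): offset=7, physical=[D,B,E,A,C,n,G,F], logical=[F,D,B,E,A,C,n,G]
After op 12 (rotate(+2)): offset=1, physical=[D,B,E,A,C,n,G,F], logical=[B,E,A,C,n,G,F,D]

Answer: G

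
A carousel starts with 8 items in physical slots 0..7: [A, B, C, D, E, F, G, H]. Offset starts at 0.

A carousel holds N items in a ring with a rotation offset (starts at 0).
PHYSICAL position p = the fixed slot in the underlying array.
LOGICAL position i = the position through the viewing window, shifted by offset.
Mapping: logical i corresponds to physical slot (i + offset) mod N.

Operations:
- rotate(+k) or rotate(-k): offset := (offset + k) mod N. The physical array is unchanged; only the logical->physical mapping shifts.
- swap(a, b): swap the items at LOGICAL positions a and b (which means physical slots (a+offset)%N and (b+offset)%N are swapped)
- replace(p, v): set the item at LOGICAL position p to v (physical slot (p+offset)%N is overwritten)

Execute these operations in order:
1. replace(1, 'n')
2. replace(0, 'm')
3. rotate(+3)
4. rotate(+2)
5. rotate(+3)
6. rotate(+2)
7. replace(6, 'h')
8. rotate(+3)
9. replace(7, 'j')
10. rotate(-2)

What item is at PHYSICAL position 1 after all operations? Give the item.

Answer: n

Derivation:
After op 1 (replace(1, 'n')): offset=0, physical=[A,n,C,D,E,F,G,H], logical=[A,n,C,D,E,F,G,H]
After op 2 (replace(0, 'm')): offset=0, physical=[m,n,C,D,E,F,G,H], logical=[m,n,C,D,E,F,G,H]
After op 3 (rotate(+3)): offset=3, physical=[m,n,C,D,E,F,G,H], logical=[D,E,F,G,H,m,n,C]
After op 4 (rotate(+2)): offset=5, physical=[m,n,C,D,E,F,G,H], logical=[F,G,H,m,n,C,D,E]
After op 5 (rotate(+3)): offset=0, physical=[m,n,C,D,E,F,G,H], logical=[m,n,C,D,E,F,G,H]
After op 6 (rotate(+2)): offset=2, physical=[m,n,C,D,E,F,G,H], logical=[C,D,E,F,G,H,m,n]
After op 7 (replace(6, 'h')): offset=2, physical=[h,n,C,D,E,F,G,H], logical=[C,D,E,F,G,H,h,n]
After op 8 (rotate(+3)): offset=5, physical=[h,n,C,D,E,F,G,H], logical=[F,G,H,h,n,C,D,E]
After op 9 (replace(7, 'j')): offset=5, physical=[h,n,C,D,j,F,G,H], logical=[F,G,H,h,n,C,D,j]
After op 10 (rotate(-2)): offset=3, physical=[h,n,C,D,j,F,G,H], logical=[D,j,F,G,H,h,n,C]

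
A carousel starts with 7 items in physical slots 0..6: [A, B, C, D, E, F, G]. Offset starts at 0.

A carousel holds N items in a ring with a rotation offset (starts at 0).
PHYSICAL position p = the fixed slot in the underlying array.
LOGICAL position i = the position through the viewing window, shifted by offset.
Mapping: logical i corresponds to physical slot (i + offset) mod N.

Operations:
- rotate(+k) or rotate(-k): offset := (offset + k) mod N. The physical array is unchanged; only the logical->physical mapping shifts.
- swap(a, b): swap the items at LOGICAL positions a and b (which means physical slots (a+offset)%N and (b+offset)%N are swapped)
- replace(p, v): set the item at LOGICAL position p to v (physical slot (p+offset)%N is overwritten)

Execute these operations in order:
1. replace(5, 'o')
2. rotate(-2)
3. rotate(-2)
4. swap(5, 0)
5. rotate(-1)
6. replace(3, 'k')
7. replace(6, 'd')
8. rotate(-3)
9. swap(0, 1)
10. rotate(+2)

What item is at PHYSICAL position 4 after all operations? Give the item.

Answer: E

Derivation:
After op 1 (replace(5, 'o')): offset=0, physical=[A,B,C,D,E,o,G], logical=[A,B,C,D,E,o,G]
After op 2 (rotate(-2)): offset=5, physical=[A,B,C,D,E,o,G], logical=[o,G,A,B,C,D,E]
After op 3 (rotate(-2)): offset=3, physical=[A,B,C,D,E,o,G], logical=[D,E,o,G,A,B,C]
After op 4 (swap(5, 0)): offset=3, physical=[A,D,C,B,E,o,G], logical=[B,E,o,G,A,D,C]
After op 5 (rotate(-1)): offset=2, physical=[A,D,C,B,E,o,G], logical=[C,B,E,o,G,A,D]
After op 6 (replace(3, 'k')): offset=2, physical=[A,D,C,B,E,k,G], logical=[C,B,E,k,G,A,D]
After op 7 (replace(6, 'd')): offset=2, physical=[A,d,C,B,E,k,G], logical=[C,B,E,k,G,A,d]
After op 8 (rotate(-3)): offset=6, physical=[A,d,C,B,E,k,G], logical=[G,A,d,C,B,E,k]
After op 9 (swap(0, 1)): offset=6, physical=[G,d,C,B,E,k,A], logical=[A,G,d,C,B,E,k]
After op 10 (rotate(+2)): offset=1, physical=[G,d,C,B,E,k,A], logical=[d,C,B,E,k,A,G]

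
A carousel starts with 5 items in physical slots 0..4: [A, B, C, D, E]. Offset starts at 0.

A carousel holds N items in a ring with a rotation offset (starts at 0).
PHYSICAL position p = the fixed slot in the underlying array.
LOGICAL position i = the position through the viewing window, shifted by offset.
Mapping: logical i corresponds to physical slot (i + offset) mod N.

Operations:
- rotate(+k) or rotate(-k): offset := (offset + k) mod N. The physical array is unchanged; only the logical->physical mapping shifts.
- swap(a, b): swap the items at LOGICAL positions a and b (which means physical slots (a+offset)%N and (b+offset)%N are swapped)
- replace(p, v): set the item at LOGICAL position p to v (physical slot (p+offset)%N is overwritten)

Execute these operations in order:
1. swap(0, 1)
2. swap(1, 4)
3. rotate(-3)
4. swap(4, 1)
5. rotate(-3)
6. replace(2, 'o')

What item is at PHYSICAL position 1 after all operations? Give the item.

Answer: o

Derivation:
After op 1 (swap(0, 1)): offset=0, physical=[B,A,C,D,E], logical=[B,A,C,D,E]
After op 2 (swap(1, 4)): offset=0, physical=[B,E,C,D,A], logical=[B,E,C,D,A]
After op 3 (rotate(-3)): offset=2, physical=[B,E,C,D,A], logical=[C,D,A,B,E]
After op 4 (swap(4, 1)): offset=2, physical=[B,D,C,E,A], logical=[C,E,A,B,D]
After op 5 (rotate(-3)): offset=4, physical=[B,D,C,E,A], logical=[A,B,D,C,E]
After op 6 (replace(2, 'o')): offset=4, physical=[B,o,C,E,A], logical=[A,B,o,C,E]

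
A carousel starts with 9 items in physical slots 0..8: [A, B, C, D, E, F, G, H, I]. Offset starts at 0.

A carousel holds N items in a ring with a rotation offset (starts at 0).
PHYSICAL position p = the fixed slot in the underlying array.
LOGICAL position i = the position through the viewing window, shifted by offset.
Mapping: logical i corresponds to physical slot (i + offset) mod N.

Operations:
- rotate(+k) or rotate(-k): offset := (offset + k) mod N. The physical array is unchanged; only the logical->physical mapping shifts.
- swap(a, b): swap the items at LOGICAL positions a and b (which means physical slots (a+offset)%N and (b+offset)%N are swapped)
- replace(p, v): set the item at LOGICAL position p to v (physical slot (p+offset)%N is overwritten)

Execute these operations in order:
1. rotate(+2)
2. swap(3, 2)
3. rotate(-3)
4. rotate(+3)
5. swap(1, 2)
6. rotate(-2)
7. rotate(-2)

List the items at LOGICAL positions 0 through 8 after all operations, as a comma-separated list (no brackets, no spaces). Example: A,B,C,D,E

Answer: H,I,A,B,C,F,D,E,G

Derivation:
After op 1 (rotate(+2)): offset=2, physical=[A,B,C,D,E,F,G,H,I], logical=[C,D,E,F,G,H,I,A,B]
After op 2 (swap(3, 2)): offset=2, physical=[A,B,C,D,F,E,G,H,I], logical=[C,D,F,E,G,H,I,A,B]
After op 3 (rotate(-3)): offset=8, physical=[A,B,C,D,F,E,G,H,I], logical=[I,A,B,C,D,F,E,G,H]
After op 4 (rotate(+3)): offset=2, physical=[A,B,C,D,F,E,G,H,I], logical=[C,D,F,E,G,H,I,A,B]
After op 5 (swap(1, 2)): offset=2, physical=[A,B,C,F,D,E,G,H,I], logical=[C,F,D,E,G,H,I,A,B]
After op 6 (rotate(-2)): offset=0, physical=[A,B,C,F,D,E,G,H,I], logical=[A,B,C,F,D,E,G,H,I]
After op 7 (rotate(-2)): offset=7, physical=[A,B,C,F,D,E,G,H,I], logical=[H,I,A,B,C,F,D,E,G]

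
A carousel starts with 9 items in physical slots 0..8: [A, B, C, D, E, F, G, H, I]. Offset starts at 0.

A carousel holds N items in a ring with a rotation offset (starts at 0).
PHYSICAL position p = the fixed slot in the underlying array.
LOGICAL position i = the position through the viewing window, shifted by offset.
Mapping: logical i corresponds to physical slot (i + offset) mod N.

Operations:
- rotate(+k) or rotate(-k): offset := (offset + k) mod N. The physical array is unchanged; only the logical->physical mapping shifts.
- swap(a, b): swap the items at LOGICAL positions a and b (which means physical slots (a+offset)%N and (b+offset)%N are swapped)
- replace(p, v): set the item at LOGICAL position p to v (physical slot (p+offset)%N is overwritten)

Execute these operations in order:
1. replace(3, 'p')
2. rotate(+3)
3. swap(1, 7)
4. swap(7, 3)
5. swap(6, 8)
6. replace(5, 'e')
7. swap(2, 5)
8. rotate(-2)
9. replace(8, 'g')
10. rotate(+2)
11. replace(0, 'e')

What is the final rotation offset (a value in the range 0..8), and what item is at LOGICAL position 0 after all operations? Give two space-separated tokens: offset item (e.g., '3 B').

After op 1 (replace(3, 'p')): offset=0, physical=[A,B,C,p,E,F,G,H,I], logical=[A,B,C,p,E,F,G,H,I]
After op 2 (rotate(+3)): offset=3, physical=[A,B,C,p,E,F,G,H,I], logical=[p,E,F,G,H,I,A,B,C]
After op 3 (swap(1, 7)): offset=3, physical=[A,E,C,p,B,F,G,H,I], logical=[p,B,F,G,H,I,A,E,C]
After op 4 (swap(7, 3)): offset=3, physical=[A,G,C,p,B,F,E,H,I], logical=[p,B,F,E,H,I,A,G,C]
After op 5 (swap(6, 8)): offset=3, physical=[C,G,A,p,B,F,E,H,I], logical=[p,B,F,E,H,I,C,G,A]
After op 6 (replace(5, 'e')): offset=3, physical=[C,G,A,p,B,F,E,H,e], logical=[p,B,F,E,H,e,C,G,A]
After op 7 (swap(2, 5)): offset=3, physical=[C,G,A,p,B,e,E,H,F], logical=[p,B,e,E,H,F,C,G,A]
After op 8 (rotate(-2)): offset=1, physical=[C,G,A,p,B,e,E,H,F], logical=[G,A,p,B,e,E,H,F,C]
After op 9 (replace(8, 'g')): offset=1, physical=[g,G,A,p,B,e,E,H,F], logical=[G,A,p,B,e,E,H,F,g]
After op 10 (rotate(+2)): offset=3, physical=[g,G,A,p,B,e,E,H,F], logical=[p,B,e,E,H,F,g,G,A]
After op 11 (replace(0, 'e')): offset=3, physical=[g,G,A,e,B,e,E,H,F], logical=[e,B,e,E,H,F,g,G,A]

Answer: 3 e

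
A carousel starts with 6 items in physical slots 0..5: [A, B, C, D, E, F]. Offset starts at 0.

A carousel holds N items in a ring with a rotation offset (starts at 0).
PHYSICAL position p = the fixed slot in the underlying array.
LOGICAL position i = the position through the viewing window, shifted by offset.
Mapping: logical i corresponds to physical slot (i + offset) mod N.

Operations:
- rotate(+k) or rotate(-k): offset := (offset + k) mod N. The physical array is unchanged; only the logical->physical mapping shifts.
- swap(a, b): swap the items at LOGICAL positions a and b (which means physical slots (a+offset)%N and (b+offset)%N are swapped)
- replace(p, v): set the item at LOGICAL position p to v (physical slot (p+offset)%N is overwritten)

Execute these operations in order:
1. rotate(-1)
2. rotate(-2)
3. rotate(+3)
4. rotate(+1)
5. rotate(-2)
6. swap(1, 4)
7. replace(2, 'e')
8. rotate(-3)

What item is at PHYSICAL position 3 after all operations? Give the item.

After op 1 (rotate(-1)): offset=5, physical=[A,B,C,D,E,F], logical=[F,A,B,C,D,E]
After op 2 (rotate(-2)): offset=3, physical=[A,B,C,D,E,F], logical=[D,E,F,A,B,C]
After op 3 (rotate(+3)): offset=0, physical=[A,B,C,D,E,F], logical=[A,B,C,D,E,F]
After op 4 (rotate(+1)): offset=1, physical=[A,B,C,D,E,F], logical=[B,C,D,E,F,A]
After op 5 (rotate(-2)): offset=5, physical=[A,B,C,D,E,F], logical=[F,A,B,C,D,E]
After op 6 (swap(1, 4)): offset=5, physical=[D,B,C,A,E,F], logical=[F,D,B,C,A,E]
After op 7 (replace(2, 'e')): offset=5, physical=[D,e,C,A,E,F], logical=[F,D,e,C,A,E]
After op 8 (rotate(-3)): offset=2, physical=[D,e,C,A,E,F], logical=[C,A,E,F,D,e]

Answer: A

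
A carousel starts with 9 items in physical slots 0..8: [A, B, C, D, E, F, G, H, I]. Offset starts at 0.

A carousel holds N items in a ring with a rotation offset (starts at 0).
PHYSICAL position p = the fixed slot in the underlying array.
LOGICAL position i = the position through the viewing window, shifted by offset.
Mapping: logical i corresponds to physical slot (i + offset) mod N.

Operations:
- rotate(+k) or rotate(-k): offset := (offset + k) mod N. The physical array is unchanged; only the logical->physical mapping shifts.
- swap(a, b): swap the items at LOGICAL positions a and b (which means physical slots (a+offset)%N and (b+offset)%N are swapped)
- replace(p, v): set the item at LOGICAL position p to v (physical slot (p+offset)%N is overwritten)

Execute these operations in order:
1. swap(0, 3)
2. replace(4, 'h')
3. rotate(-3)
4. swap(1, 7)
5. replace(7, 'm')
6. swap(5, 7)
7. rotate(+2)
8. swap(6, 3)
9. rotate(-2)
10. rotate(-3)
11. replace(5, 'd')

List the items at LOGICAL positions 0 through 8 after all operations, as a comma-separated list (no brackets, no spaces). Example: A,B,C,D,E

After op 1 (swap(0, 3)): offset=0, physical=[D,B,C,A,E,F,G,H,I], logical=[D,B,C,A,E,F,G,H,I]
After op 2 (replace(4, 'h')): offset=0, physical=[D,B,C,A,h,F,G,H,I], logical=[D,B,C,A,h,F,G,H,I]
After op 3 (rotate(-3)): offset=6, physical=[D,B,C,A,h,F,G,H,I], logical=[G,H,I,D,B,C,A,h,F]
After op 4 (swap(1, 7)): offset=6, physical=[D,B,C,A,H,F,G,h,I], logical=[G,h,I,D,B,C,A,H,F]
After op 5 (replace(7, 'm')): offset=6, physical=[D,B,C,A,m,F,G,h,I], logical=[G,h,I,D,B,C,A,m,F]
After op 6 (swap(5, 7)): offset=6, physical=[D,B,m,A,C,F,G,h,I], logical=[G,h,I,D,B,m,A,C,F]
After op 7 (rotate(+2)): offset=8, physical=[D,B,m,A,C,F,G,h,I], logical=[I,D,B,m,A,C,F,G,h]
After op 8 (swap(6, 3)): offset=8, physical=[D,B,F,A,C,m,G,h,I], logical=[I,D,B,F,A,C,m,G,h]
After op 9 (rotate(-2)): offset=6, physical=[D,B,F,A,C,m,G,h,I], logical=[G,h,I,D,B,F,A,C,m]
After op 10 (rotate(-3)): offset=3, physical=[D,B,F,A,C,m,G,h,I], logical=[A,C,m,G,h,I,D,B,F]
After op 11 (replace(5, 'd')): offset=3, physical=[D,B,F,A,C,m,G,h,d], logical=[A,C,m,G,h,d,D,B,F]

Answer: A,C,m,G,h,d,D,B,F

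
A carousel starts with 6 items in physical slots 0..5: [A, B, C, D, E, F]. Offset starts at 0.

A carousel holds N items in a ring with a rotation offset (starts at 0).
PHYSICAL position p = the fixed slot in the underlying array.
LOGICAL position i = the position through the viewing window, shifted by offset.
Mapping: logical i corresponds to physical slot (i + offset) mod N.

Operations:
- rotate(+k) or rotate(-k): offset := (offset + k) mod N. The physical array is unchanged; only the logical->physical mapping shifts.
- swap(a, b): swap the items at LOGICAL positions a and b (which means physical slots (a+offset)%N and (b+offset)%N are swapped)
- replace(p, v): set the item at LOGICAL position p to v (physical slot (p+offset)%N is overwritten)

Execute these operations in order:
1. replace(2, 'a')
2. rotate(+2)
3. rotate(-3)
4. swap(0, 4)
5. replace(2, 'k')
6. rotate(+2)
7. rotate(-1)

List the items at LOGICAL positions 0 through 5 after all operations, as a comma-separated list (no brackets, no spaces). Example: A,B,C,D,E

Answer: A,k,a,F,E,D

Derivation:
After op 1 (replace(2, 'a')): offset=0, physical=[A,B,a,D,E,F], logical=[A,B,a,D,E,F]
After op 2 (rotate(+2)): offset=2, physical=[A,B,a,D,E,F], logical=[a,D,E,F,A,B]
After op 3 (rotate(-3)): offset=5, physical=[A,B,a,D,E,F], logical=[F,A,B,a,D,E]
After op 4 (swap(0, 4)): offset=5, physical=[A,B,a,F,E,D], logical=[D,A,B,a,F,E]
After op 5 (replace(2, 'k')): offset=5, physical=[A,k,a,F,E,D], logical=[D,A,k,a,F,E]
After op 6 (rotate(+2)): offset=1, physical=[A,k,a,F,E,D], logical=[k,a,F,E,D,A]
After op 7 (rotate(-1)): offset=0, physical=[A,k,a,F,E,D], logical=[A,k,a,F,E,D]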